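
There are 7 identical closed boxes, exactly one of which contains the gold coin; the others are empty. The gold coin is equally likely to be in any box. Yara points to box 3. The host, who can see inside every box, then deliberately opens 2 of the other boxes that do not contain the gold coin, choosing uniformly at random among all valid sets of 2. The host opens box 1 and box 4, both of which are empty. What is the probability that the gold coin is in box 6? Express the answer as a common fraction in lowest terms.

3/14

Condition on the true location of the gold coin.
If it is in either of boxes 1 and 4 (prior 1/7 each): that box was opened and seen not to hold the prize — ruled out; weight (1/7)·0 = 0 each.
If it is in any of boxes 2, 5, 6, and 7 (prior 1/7 each): the host has 10 equally likely choices, so probability 1/10; weight (1/7)·(1/10) = 1/70 each.
If it is in box 3 (prior 1/7): the host has 15 equally likely choices, so probability 1/15; weight (1/7)·(1/15) = 1/105.
The weights sum to 1/15.
So P(the gold coin in box 6 | the host opened box 1 and box 4) = (1/70) / (1/15) = 3/14.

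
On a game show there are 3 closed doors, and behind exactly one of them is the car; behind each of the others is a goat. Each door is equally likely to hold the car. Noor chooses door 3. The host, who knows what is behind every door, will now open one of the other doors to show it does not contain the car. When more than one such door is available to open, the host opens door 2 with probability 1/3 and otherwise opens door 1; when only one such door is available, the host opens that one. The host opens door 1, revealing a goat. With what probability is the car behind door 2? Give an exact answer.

Apply Bayes' rule, conditioning on where the car actually is.
If it is behind door 1 (prior 1/3): the host opened door 1, so this case is ruled out; weight (1/3)·0 = 0.
If it is behind door 2 (prior 1/3): only door 1 is available, probability 1; weight (1/3)·1 = 1/3.
If it is behind door 3 (prior 1/3): door 2 is available but not opened, probability 2/3; weight (1/3)·(2/3) = 2/9.
The weights sum to 5/9.
So P(the car behind door 2 | the host opened door 1) = (1/3) / (5/9) = 3/5.

3/5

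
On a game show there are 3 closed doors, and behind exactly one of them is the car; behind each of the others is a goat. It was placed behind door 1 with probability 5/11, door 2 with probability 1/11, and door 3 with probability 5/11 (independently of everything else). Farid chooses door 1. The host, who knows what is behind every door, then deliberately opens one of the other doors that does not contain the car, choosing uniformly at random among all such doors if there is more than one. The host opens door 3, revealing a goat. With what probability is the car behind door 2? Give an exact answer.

Apply Bayes' rule, conditioning on where the car actually is.
If it is behind door 1 (prior 5/11): the host has 2 equally likely choices, so probability 1/2; weight (5/11)·(1/2) = 5/22.
If it is behind door 2 (prior 1/11): the host has no choice, probability 1; weight (1/11)·1 = 1/11.
If it is behind door 3 (prior 5/11): the host opened door 3, so this case is ruled out; weight (5/11)·0 = 0.
The weights sum to 7/22.
So P(the car behind door 2 | the host opened door 3) = (1/11) / (7/22) = 2/7.

2/7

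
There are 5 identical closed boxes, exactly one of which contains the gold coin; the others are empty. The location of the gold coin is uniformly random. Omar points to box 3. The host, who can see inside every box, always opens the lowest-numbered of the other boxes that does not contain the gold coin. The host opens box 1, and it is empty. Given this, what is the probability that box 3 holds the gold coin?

Consider each possible location of the gold coin in turn.
If it is in box 1 (prior 1/5): the host opened box 1, so this case is ruled out; weight (1/5)·0 = 0.
If it is in any of boxes 2, 3, 4, and 5 (prior 1/5 each): box 1 is the lowest-numbered option available, probability 1; weight (1/5)·1 = 1/5 each.
The weights sum to 4/5.
So P(the gold coin in box 3 | the host opened box 1) = (1/5) / (4/5) = 1/4.

1/4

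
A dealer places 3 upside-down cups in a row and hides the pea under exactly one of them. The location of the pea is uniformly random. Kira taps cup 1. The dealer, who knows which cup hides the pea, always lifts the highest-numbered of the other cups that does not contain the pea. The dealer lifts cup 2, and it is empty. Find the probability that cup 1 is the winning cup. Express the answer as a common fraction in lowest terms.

0

Condition on the true location of the pea.
If it is under cup 1 (prior 1/3): the dealer would have opened cup 3 instead, probability 0; weight (1/3)·0 = 0.
If it is under cup 2 (prior 1/3): the dealer opened cup 2, so this case is ruled out; weight (1/3)·0 = 0.
If it is under cup 3 (prior 1/3): cup 2 is the highest-numbered option available, probability 1; weight (1/3)·1 = 1/3.
The weights sum to 1/3.
So P(the pea under cup 1 | the dealer opened cup 2) = 0 / (1/3) = 0.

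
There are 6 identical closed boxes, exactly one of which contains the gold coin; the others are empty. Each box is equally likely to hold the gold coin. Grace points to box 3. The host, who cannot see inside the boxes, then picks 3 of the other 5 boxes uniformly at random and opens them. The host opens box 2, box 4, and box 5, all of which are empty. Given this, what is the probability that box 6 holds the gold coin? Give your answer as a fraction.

Because the host chose which boxes to open without knowing where the gold coin is, the choice is independent of the prize location. Learning that none of the 3 opened boxes holds the gold coin simply rules out those 3 locations and leaves the remaining 3 boxes still equally likely by symmetry.
So P(the gold coin in box 6) = 1/3.

1/3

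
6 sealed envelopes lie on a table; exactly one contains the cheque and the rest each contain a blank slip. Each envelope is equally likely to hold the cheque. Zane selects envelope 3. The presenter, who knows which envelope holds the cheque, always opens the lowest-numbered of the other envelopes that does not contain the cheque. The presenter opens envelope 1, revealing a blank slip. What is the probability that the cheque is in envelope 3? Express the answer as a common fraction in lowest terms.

1/5

Apply Bayes' rule, conditioning on where the cheque actually is.
If it is in envelope 1 (prior 1/6): the presenter opened envelope 1, so this case is ruled out; weight (1/6)·0 = 0.
If it is in any of envelopes 2, 3, 4, 5, and 6 (prior 1/6 each): envelope 1 is the lowest-numbered option available, probability 1; weight (1/6)·1 = 1/6 each.
The weights sum to 5/6.
So P(the cheque in envelope 3 | the presenter opened envelope 1) = (1/6) / (5/6) = 1/5.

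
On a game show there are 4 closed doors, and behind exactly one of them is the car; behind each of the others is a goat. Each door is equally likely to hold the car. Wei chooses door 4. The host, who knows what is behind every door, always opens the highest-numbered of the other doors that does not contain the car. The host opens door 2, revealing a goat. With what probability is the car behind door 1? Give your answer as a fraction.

0

Apply Bayes' rule, conditioning on where the car actually is.
If it is behind either of doors 1 and 4 (prior 1/4 each): the host would have opened door 3 instead, probability 0; weight (1/4)·0 = 0 each.
If it is behind door 2 (prior 1/4): the host opened door 2, so this case is ruled out; weight (1/4)·0 = 0.
If it is behind door 3 (prior 1/4): door 2 is the highest-numbered option available, probability 1; weight (1/4)·1 = 1/4.
The weights sum to 1/4.
So P(the car behind door 1 | the host opened door 2) = 0 / (1/4) = 0.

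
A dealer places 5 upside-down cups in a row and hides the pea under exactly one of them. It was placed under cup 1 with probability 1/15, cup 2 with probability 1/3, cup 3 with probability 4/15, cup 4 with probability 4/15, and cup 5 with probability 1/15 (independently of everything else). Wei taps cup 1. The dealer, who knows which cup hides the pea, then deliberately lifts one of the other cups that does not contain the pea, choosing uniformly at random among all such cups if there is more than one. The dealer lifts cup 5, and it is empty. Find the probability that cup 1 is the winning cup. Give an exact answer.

3/55

Apply Bayes' rule, conditioning on where the pea actually is.
If it is under cup 1 (prior 1/15): the dealer has 4 equally likely choices, so probability 1/4; weight (1/15)·(1/4) = 1/60.
If it is under cup 2 (prior 1/3): the dealer has 3 equally likely choices, so probability 1/3; weight (1/3)·(1/3) = 1/9.
If it is under either of cups 3 and 4 (prior 4/15 each): the dealer has 3 equally likely choices, so probability 1/3; weight (4/15)·(1/3) = 4/45 each.
If it is under cup 5 (prior 1/15): the dealer opened cup 5, so this case is ruled out; weight (1/15)·0 = 0.
The weights sum to 11/36.
So P(the pea under cup 1 | the dealer opened cup 5) = (1/60) / (11/36) = 3/55.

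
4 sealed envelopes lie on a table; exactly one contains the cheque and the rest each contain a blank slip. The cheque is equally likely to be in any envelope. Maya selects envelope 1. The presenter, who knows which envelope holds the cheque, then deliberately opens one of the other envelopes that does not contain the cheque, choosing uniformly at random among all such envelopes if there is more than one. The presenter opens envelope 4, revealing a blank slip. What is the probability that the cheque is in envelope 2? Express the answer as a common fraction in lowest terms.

3/8

Apply Bayes' rule, conditioning on where the cheque actually is.
If it is in envelope 1 (prior 1/4): the presenter has 3 equally likely choices, so probability 1/3; weight (1/4)·(1/3) = 1/12.
If it is in either of envelopes 2 and 3 (prior 1/4 each): the presenter has 2 equally likely choices, so probability 1/2; weight (1/4)·(1/2) = 1/8 each.
If it is in envelope 4 (prior 1/4): the presenter opened envelope 4, so this case is ruled out; weight (1/4)·0 = 0.
The weights sum to 1/3.
So P(the cheque in envelope 2 | the presenter opened envelope 4) = (1/8) / (1/3) = 3/8.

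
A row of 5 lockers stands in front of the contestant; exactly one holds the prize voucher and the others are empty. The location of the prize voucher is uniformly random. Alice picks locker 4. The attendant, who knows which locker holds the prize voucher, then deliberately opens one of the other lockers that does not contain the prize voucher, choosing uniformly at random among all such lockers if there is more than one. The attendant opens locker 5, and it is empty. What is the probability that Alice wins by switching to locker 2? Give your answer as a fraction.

Consider each possible location of the prize voucher in turn.
If it is in any of lockers 1, 2, and 3 (prior 1/5 each): the attendant has 3 equally likely choices, so probability 1/3; weight (1/5)·(1/3) = 1/15 each.
If it is in locker 4 (prior 1/5): the attendant has 4 equally likely choices, so probability 1/4; weight (1/5)·(1/4) = 1/20.
If it is in locker 5 (prior 1/5): the attendant opened locker 5, so this case is ruled out; weight (1/5)·0 = 0.
The weights sum to 1/4.
So P(the prize voucher in locker 2 | the attendant opened locker 5) = (1/15) / (1/4) = 4/15.

4/15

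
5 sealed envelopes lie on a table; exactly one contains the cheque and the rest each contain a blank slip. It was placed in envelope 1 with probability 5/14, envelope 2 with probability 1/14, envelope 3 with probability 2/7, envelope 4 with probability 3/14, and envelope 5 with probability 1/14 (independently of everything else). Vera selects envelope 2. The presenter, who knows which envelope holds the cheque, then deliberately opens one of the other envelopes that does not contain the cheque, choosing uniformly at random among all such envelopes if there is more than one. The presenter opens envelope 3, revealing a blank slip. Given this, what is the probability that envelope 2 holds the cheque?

1/13

Apply Bayes' rule, conditioning on where the cheque actually is.
If it is in envelope 1 (prior 5/14): the presenter has 3 equally likely choices, so probability 1/3; weight (5/14)·(1/3) = 5/42.
If it is in envelope 2 (prior 1/14): the presenter has 4 equally likely choices, so probability 1/4; weight (1/14)·(1/4) = 1/56.
If it is in envelope 3 (prior 2/7): the presenter opened envelope 3, so this case is ruled out; weight (2/7)·0 = 0.
If it is in envelope 4 (prior 3/14): the presenter has 3 equally likely choices, so probability 1/3; weight (3/14)·(1/3) = 1/14.
If it is in envelope 5 (prior 1/14): the presenter has 3 equally likely choices, so probability 1/3; weight (1/14)·(1/3) = 1/42.
The weights sum to 13/56.
So P(the cheque in envelope 2 | the presenter opened envelope 3) = (1/56) / (13/56) = 1/13.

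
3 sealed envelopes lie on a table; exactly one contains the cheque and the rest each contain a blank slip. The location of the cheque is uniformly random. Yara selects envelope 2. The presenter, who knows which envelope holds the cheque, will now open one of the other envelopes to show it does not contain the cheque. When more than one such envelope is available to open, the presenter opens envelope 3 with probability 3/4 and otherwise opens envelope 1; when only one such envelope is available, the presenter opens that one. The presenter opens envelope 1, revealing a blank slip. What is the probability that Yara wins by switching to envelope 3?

Consider each possible location of the cheque in turn.
If it is in envelope 1 (prior 1/3): the presenter opened envelope 1, so this case is ruled out; weight (1/3)·0 = 0.
If it is in envelope 2 (prior 1/3): envelope 3 is available but not opened, probability 1/4; weight (1/3)·(1/4) = 1/12.
If it is in envelope 3 (prior 1/3): only envelope 1 is available, probability 1; weight (1/3)·1 = 1/3.
The weights sum to 5/12.
So P(the cheque in envelope 3 | the presenter opened envelope 1) = (1/3) / (5/12) = 4/5.

4/5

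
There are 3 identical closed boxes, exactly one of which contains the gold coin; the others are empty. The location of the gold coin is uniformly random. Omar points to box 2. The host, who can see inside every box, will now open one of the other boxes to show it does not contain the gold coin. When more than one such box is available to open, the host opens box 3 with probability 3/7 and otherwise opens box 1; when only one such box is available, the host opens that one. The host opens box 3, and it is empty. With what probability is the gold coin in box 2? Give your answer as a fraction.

Consider each possible location of the gold coin in turn.
If it is in box 1 (prior 1/3): only box 3 is available, probability 1; weight (1/3)·1 = 1/3.
If it is in box 2 (prior 1/3): box 3 is available, opened with probability 3/7; weight (1/3)·(3/7) = 1/7.
If it is in box 3 (prior 1/3): the host opened box 3, so this case is ruled out; weight (1/3)·0 = 0.
The weights sum to 10/21.
So P(the gold coin in box 2 | the host opened box 3) = (1/7) / (10/21) = 3/10.

3/10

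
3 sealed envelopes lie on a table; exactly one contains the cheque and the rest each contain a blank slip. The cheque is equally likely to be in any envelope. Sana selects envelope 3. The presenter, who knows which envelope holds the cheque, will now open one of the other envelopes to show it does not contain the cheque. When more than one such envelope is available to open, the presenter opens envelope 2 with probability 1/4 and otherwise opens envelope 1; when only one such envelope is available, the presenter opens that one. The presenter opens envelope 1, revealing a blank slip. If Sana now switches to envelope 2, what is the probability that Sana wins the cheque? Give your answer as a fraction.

Condition on the true location of the cheque.
If it is in envelope 1 (prior 1/3): the presenter opened envelope 1, so this case is ruled out; weight (1/3)·0 = 0.
If it is in envelope 2 (prior 1/3): only envelope 1 is available, probability 1; weight (1/3)·1 = 1/3.
If it is in envelope 3 (prior 1/3): envelope 2 is available but not opened, probability 3/4; weight (1/3)·(3/4) = 1/4.
The weights sum to 7/12.
So P(the cheque in envelope 2 | the presenter opened envelope 1) = (1/3) / (7/12) = 4/7.

4/7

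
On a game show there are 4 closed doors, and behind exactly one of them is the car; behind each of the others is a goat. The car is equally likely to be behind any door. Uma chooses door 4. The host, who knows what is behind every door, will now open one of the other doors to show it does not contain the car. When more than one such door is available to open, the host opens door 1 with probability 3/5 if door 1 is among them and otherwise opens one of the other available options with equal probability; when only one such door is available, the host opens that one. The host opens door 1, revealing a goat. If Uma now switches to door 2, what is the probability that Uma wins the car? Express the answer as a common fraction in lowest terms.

1/3

Condition on the true location of the car.
If it is behind door 1 (prior 1/4): the host opened door 1, so this case is ruled out; weight (1/4)·0 = 0.
If it is behind any of doors 2, 3, and 4 (prior 1/4 each): door 1 is available, opened with probability 3/5; weight (1/4)·(3/5) = 3/20 each.
The weights sum to 9/20.
So P(the car behind door 2 | the host opened door 1) = (3/20) / (9/20) = 1/3.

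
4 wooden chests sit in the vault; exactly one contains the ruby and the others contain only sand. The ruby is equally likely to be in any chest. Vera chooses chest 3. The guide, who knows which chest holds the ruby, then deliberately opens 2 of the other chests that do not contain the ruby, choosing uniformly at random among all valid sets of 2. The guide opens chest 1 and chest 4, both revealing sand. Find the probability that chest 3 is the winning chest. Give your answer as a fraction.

1/4

Condition on the true location of the ruby.
If it is in either of chests 1 and 4 (prior 1/4 each): that chest was opened and seen not to hold the prize — ruled out; weight (1/4)·0 = 0 each.
If it is in chest 2 (prior 1/4): the guide has no choice, probability 1; weight (1/4)·1 = 1/4.
If it is in chest 3 (prior 1/4): the guide has 3 equally likely choices, so probability 1/3; weight (1/4)·(1/3) = 1/12.
The weights sum to 1/3.
So P(the ruby in chest 3 | the guide opened chest 1 and chest 4) = (1/12) / (1/3) = 1/4.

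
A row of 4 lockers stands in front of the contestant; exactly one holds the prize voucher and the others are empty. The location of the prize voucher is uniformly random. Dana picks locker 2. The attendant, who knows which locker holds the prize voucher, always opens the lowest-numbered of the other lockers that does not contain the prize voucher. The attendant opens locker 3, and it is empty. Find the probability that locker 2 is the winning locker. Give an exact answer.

Consider each possible location of the prize voucher in turn.
If it is in locker 1 (prior 1/4): locker 3 is the lowest-numbered option available, probability 1; weight (1/4)·1 = 1/4.
If it is in either of lockers 2 and 4 (prior 1/4 each): the attendant would have opened locker 1 instead, probability 0; weight (1/4)·0 = 0 each.
If it is in locker 3 (prior 1/4): the attendant opened locker 3, so this case is ruled out; weight (1/4)·0 = 0.
The weights sum to 1/4.
So P(the prize voucher in locker 2 | the attendant opened locker 3) = 0 / (1/4) = 0.

0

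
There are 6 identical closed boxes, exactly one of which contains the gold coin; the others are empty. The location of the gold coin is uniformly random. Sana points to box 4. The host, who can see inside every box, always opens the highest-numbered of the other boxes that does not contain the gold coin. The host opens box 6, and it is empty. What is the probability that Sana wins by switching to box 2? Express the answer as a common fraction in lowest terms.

Consider each possible location of the gold coin in turn.
If it is in any of boxes 1, 2, 3, 4, and 5 (prior 1/6 each): box 6 is the highest-numbered option available, probability 1; weight (1/6)·1 = 1/6 each.
If it is in box 6 (prior 1/6): the host opened box 6, so this case is ruled out; weight (1/6)·0 = 0.
The weights sum to 5/6.
So P(the gold coin in box 2 | the host opened box 6) = (1/6) / (5/6) = 1/5.

1/5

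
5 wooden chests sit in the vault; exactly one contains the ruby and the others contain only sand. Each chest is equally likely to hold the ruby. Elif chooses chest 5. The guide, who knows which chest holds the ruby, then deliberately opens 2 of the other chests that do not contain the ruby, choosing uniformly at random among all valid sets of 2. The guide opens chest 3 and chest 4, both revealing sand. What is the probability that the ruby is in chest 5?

1/5

Apply Bayes' rule, conditioning on where the ruby actually is.
If it is in either of chests 1 and 2 (prior 1/5 each): the guide has 3 equally likely choices, so probability 1/3; weight (1/5)·(1/3) = 1/15 each.
If it is in either of chests 3 and 4 (prior 1/5 each): that chest was opened and seen not to hold the prize — ruled out; weight (1/5)·0 = 0 each.
If it is in chest 5 (prior 1/5): the guide has 6 equally likely choices, so probability 1/6; weight (1/5)·(1/6) = 1/30.
The weights sum to 1/6.
So P(the ruby in chest 5 | the guide opened chest 3 and chest 4) = (1/30) / (1/6) = 1/5.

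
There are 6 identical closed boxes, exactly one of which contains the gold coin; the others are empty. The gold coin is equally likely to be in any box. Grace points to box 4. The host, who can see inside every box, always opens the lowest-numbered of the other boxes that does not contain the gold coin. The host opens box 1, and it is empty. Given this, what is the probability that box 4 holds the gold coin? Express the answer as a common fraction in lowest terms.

Consider each possible location of the gold coin in turn.
If it is in box 1 (prior 1/6): the host opened box 1, so this case is ruled out; weight (1/6)·0 = 0.
If it is in any of boxes 2, 3, 4, 5, and 6 (prior 1/6 each): box 1 is the lowest-numbered option available, probability 1; weight (1/6)·1 = 1/6 each.
The weights sum to 5/6.
So P(the gold coin in box 4 | the host opened box 1) = (1/6) / (5/6) = 1/5.

1/5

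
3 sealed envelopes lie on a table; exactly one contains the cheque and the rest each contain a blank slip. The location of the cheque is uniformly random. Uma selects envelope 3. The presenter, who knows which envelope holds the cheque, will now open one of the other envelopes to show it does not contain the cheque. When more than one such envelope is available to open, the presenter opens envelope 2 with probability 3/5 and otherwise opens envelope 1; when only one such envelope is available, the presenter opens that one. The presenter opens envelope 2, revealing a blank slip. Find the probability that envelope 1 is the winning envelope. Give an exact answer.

Apply Bayes' rule, conditioning on where the cheque actually is.
If it is in envelope 1 (prior 1/3): only envelope 2 is available, probability 1; weight (1/3)·1 = 1/3.
If it is in envelope 2 (prior 1/3): the presenter opened envelope 2, so this case is ruled out; weight (1/3)·0 = 0.
If it is in envelope 3 (prior 1/3): envelope 2 is available, opened with probability 3/5; weight (1/3)·(3/5) = 1/5.
The weights sum to 8/15.
So P(the cheque in envelope 1 | the presenter opened envelope 2) = (1/3) / (8/15) = 5/8.

5/8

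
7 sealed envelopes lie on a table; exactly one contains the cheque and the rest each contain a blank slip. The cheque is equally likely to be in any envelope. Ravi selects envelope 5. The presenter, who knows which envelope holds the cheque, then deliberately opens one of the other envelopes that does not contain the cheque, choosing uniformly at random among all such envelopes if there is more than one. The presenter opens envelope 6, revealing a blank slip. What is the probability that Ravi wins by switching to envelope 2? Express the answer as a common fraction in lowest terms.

6/35

Condition on the true location of the cheque.
If it is in any of envelopes 1, 2, 3, 4, and 7 (prior 1/7 each): the presenter has 5 equally likely choices, so probability 1/5; weight (1/7)·(1/5) = 1/35 each.
If it is in envelope 5 (prior 1/7): the presenter has 6 equally likely choices, so probability 1/6; weight (1/7)·(1/6) = 1/42.
If it is in envelope 6 (prior 1/7): the presenter opened envelope 6, so this case is ruled out; weight (1/7)·0 = 0.
The weights sum to 1/6.
So P(the cheque in envelope 2 | the presenter opened envelope 6) = (1/35) / (1/6) = 6/35.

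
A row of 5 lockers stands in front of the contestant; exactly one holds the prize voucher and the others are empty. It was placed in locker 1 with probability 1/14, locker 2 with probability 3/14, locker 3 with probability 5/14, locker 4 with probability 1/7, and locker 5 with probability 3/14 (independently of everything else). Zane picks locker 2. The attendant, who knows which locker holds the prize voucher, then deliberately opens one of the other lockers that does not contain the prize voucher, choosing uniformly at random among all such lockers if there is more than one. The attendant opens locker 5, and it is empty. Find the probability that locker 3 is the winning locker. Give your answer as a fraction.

20/41

Condition on the true location of the prize voucher.
If it is in locker 1 (prior 1/14): the attendant has 3 equally likely choices, so probability 1/3; weight (1/14)·(1/3) = 1/42.
If it is in locker 2 (prior 3/14): the attendant has 4 equally likely choices, so probability 1/4; weight (3/14)·(1/4) = 3/56.
If it is in locker 3 (prior 5/14): the attendant has 3 equally likely choices, so probability 1/3; weight (5/14)·(1/3) = 5/42.
If it is in locker 4 (prior 1/7): the attendant has 3 equally likely choices, so probability 1/3; weight (1/7)·(1/3) = 1/21.
If it is in locker 5 (prior 3/14): the attendant opened locker 5, so this case is ruled out; weight (3/14)·0 = 0.
The weights sum to 41/168.
So P(the prize voucher in locker 3 | the attendant opened locker 5) = (5/42) / (41/168) = 20/41.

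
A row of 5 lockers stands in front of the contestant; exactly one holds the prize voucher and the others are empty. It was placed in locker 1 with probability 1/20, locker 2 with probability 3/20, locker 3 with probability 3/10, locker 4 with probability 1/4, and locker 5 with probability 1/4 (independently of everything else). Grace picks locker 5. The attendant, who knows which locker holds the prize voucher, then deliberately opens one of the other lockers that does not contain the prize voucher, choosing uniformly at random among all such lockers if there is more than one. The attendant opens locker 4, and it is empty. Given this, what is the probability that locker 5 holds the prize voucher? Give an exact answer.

3/11

Apply Bayes' rule, conditioning on where the prize voucher actually is.
If it is in locker 1 (prior 1/20): the attendant has 3 equally likely choices, so probability 1/3; weight (1/20)·(1/3) = 1/60.
If it is in locker 2 (prior 3/20): the attendant has 3 equally likely choices, so probability 1/3; weight (3/20)·(1/3) = 1/20.
If it is in locker 3 (prior 3/10): the attendant has 3 equally likely choices, so probability 1/3; weight (3/10)·(1/3) = 1/10.
If it is in locker 4 (prior 1/4): the attendant opened locker 4, so this case is ruled out; weight (1/4)·0 = 0.
If it is in locker 5 (prior 1/4): the attendant has 4 equally likely choices, so probability 1/4; weight (1/4)·(1/4) = 1/16.
The weights sum to 11/48.
So P(the prize voucher in locker 5 | the attendant opened locker 4) = (1/16) / (11/48) = 3/11.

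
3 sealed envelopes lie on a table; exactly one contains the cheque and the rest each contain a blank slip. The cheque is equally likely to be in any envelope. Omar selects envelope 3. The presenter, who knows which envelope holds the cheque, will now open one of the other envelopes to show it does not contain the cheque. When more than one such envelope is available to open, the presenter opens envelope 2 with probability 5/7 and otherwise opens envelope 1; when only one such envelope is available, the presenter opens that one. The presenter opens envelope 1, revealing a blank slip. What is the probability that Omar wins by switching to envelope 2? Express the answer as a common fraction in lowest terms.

7/9

Consider each possible location of the cheque in turn.
If it is in envelope 1 (prior 1/3): the presenter opened envelope 1, so this case is ruled out; weight (1/3)·0 = 0.
If it is in envelope 2 (prior 1/3): only envelope 1 is available, probability 1; weight (1/3)·1 = 1/3.
If it is in envelope 3 (prior 1/3): envelope 2 is available but not opened, probability 2/7; weight (1/3)·(2/7) = 2/21.
The weights sum to 3/7.
So P(the cheque in envelope 2 | the presenter opened envelope 1) = (1/3) / (3/7) = 7/9.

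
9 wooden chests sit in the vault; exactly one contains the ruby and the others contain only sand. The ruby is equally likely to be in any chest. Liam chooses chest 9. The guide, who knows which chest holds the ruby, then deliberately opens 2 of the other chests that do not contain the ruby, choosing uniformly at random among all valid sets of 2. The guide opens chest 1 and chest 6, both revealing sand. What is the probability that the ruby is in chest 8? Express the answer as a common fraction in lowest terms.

4/27

Apply Bayes' rule, conditioning on where the ruby actually is.
If it is in either of chests 1 and 6 (prior 1/9 each): that chest was opened and seen not to hold the prize — ruled out; weight (1/9)·0 = 0 each.
If it is in any of chests 2, 3, 4, 5, 7, and 8 (prior 1/9 each): the guide has 21 equally likely choices, so probability 1/21; weight (1/9)·(1/21) = 1/189 each.
If it is in chest 9 (prior 1/9): the guide has 28 equally likely choices, so probability 1/28; weight (1/9)·(1/28) = 1/252.
The weights sum to 1/28.
So P(the ruby in chest 8 | the guide opened chest 1 and chest 6) = (1/189) / (1/28) = 4/27.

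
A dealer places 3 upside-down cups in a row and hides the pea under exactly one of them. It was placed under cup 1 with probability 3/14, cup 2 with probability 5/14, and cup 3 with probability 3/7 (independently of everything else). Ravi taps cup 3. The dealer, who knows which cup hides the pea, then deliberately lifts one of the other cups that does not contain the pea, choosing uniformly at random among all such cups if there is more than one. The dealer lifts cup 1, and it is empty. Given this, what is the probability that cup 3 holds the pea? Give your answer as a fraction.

3/8

Consider each possible location of the pea in turn.
If it is under cup 1 (prior 3/14): the dealer opened cup 1, so this case is ruled out; weight (3/14)·0 = 0.
If it is under cup 2 (prior 5/14): the dealer has no choice, probability 1; weight (5/14)·1 = 5/14.
If it is under cup 3 (prior 3/7): the dealer has 2 equally likely choices, so probability 1/2; weight (3/7)·(1/2) = 3/14.
The weights sum to 4/7.
So P(the pea under cup 3 | the dealer opened cup 1) = (3/14) / (4/7) = 3/8.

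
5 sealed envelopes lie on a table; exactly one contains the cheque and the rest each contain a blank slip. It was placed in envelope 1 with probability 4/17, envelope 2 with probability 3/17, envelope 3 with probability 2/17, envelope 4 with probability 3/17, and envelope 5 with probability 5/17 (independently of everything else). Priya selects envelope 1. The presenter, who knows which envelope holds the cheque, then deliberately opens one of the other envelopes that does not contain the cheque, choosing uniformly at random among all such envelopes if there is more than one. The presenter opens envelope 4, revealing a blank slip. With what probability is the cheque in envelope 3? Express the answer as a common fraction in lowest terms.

Apply Bayes' rule, conditioning on where the cheque actually is.
If it is in envelope 1 (prior 4/17): the presenter has 4 equally likely choices, so probability 1/4; weight (4/17)·(1/4) = 1/17.
If it is in envelope 2 (prior 3/17): the presenter has 3 equally likely choices, so probability 1/3; weight (3/17)·(1/3) = 1/17.
If it is in envelope 3 (prior 2/17): the presenter has 3 equally likely choices, so probability 1/3; weight (2/17)·(1/3) = 2/51.
If it is in envelope 4 (prior 3/17): the presenter opened envelope 4, so this case is ruled out; weight (3/17)·0 = 0.
If it is in envelope 5 (prior 5/17): the presenter has 3 equally likely choices, so probability 1/3; weight (5/17)·(1/3) = 5/51.
The weights sum to 13/51.
So P(the cheque in envelope 3 | the presenter opened envelope 4) = (2/51) / (13/51) = 2/13.

2/13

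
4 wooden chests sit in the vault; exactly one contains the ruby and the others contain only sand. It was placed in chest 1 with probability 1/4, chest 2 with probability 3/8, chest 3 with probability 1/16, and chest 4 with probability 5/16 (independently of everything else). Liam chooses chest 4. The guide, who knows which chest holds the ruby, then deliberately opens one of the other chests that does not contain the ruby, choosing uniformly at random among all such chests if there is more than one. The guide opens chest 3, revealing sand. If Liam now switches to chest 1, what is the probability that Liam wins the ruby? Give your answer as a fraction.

Condition on the true location of the ruby.
If it is in chest 1 (prior 1/4): the guide has 2 equally likely choices, so probability 1/2; weight (1/4)·(1/2) = 1/8.
If it is in chest 2 (prior 3/8): the guide has 2 equally likely choices, so probability 1/2; weight (3/8)·(1/2) = 3/16.
If it is in chest 3 (prior 1/16): the guide opened chest 3, so this case is ruled out; weight (1/16)·0 = 0.
If it is in chest 4 (prior 5/16): the guide has 3 equally likely choices, so probability 1/3; weight (5/16)·(1/3) = 5/48.
The weights sum to 5/12.
So P(the ruby in chest 1 | the guide opened chest 3) = (1/8) / (5/12) = 3/10.

3/10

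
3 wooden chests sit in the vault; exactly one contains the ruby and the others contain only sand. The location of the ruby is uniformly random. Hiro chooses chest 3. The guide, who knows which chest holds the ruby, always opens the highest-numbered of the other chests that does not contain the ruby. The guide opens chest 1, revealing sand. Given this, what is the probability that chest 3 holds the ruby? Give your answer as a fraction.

Consider each possible location of the ruby in turn.
If it is in chest 1 (prior 1/3): the guide opened chest 1, so this case is ruled out; weight (1/3)·0 = 0.
If it is in chest 2 (prior 1/3): chest 1 is the highest-numbered option available, probability 1; weight (1/3)·1 = 1/3.
If it is in chest 3 (prior 1/3): the guide would have opened chest 2 instead, probability 0; weight (1/3)·0 = 0.
The weights sum to 1/3.
So P(the ruby in chest 3 | the guide opened chest 1) = 0 / (1/3) = 0.

0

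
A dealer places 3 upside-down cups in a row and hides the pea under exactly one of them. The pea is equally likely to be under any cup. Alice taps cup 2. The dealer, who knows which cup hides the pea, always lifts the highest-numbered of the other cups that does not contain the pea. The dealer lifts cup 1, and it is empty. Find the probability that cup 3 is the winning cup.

Apply Bayes' rule, conditioning on where the pea actually is.
If it is under cup 1 (prior 1/3): the dealer opened cup 1, so this case is ruled out; weight (1/3)·0 = 0.
If it is under cup 2 (prior 1/3): the dealer would have opened cup 3 instead, probability 0; weight (1/3)·0 = 0.
If it is under cup 3 (prior 1/3): cup 1 is the highest-numbered option available, probability 1; weight (1/3)·1 = 1/3.
The weights sum to 1/3.
So P(the pea under cup 3 | the dealer opened cup 1) = (1/3) / (1/3) = 1.

1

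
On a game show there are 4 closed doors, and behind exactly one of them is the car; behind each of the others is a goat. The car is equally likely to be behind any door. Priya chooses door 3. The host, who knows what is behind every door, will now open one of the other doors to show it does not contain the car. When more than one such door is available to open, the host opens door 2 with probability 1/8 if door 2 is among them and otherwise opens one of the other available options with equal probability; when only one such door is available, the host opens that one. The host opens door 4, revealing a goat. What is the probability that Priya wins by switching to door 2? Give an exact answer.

Consider each possible location of the car in turn.
If it is behind door 1 (prior 1/4): door 2 is available but not opened, probability 7/8; weight (1/4)·(7/8) = 7/32.
If it is behind door 2 (prior 1/4): door 2 holds the prize so is unavailable; the host chooses uniformly among the 2 others, probability 1/2; weight (1/4)·(1/2) = 1/8.
If it is behind door 3 (prior 1/4): door 2 is available but not opened; door 4 gets probability (1 − 1/8)/2 = 7/16; weight (1/4)·(7/16) = 7/64.
If it is behind door 4 (prior 1/4): the host opened door 4, so this case is ruled out; weight (1/4)·0 = 0.
The weights sum to 29/64.
So P(the car behind door 2 | the host opened door 4) = (1/8) / (29/64) = 8/29.

8/29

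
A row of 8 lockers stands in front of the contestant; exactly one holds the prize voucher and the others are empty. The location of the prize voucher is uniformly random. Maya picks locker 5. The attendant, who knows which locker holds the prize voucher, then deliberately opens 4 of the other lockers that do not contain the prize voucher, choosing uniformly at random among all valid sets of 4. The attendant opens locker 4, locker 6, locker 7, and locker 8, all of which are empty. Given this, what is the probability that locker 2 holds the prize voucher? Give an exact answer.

Consider each possible location of the prize voucher in turn.
If it is in any of lockers 1, 2, and 3 (prior 1/8 each): the attendant has 15 equally likely choices, so probability 1/15; weight (1/8)·(1/15) = 1/120 each.
If it is in any of lockers 4, 6, 7, and 8 (prior 1/8 each): that locker was opened and seen not to hold the prize — ruled out; weight (1/8)·0 = 0 each.
If it is in locker 5 (prior 1/8): the attendant has 35 equally likely choices, so probability 1/35; weight (1/8)·(1/35) = 1/280.
The weights sum to 1/35.
So P(the prize voucher in locker 2 | the attendant opened locker 4, locker 6, locker 7, and locker 8) = (1/120) / (1/35) = 7/24.

7/24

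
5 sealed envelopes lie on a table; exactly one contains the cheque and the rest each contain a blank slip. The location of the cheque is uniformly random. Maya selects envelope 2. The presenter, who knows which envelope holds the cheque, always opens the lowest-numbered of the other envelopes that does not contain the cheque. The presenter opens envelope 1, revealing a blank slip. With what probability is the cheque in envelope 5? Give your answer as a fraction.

Consider each possible location of the cheque in turn.
If it is in envelope 1 (prior 1/5): the presenter opened envelope 1, so this case is ruled out; weight (1/5)·0 = 0.
If it is in any of envelopes 2, 3, 4, and 5 (prior 1/5 each): envelope 1 is the lowest-numbered option available, probability 1; weight (1/5)·1 = 1/5 each.
The weights sum to 4/5.
So P(the cheque in envelope 5 | the presenter opened envelope 1) = (1/5) / (4/5) = 1/4.

1/4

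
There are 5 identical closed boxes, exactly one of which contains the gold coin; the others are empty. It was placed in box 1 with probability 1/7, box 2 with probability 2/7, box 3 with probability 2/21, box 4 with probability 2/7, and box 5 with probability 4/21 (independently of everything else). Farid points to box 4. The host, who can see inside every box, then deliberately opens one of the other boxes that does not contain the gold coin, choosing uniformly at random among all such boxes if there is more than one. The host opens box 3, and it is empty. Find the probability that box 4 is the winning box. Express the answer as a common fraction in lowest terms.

Condition on the true location of the gold coin.
If it is in box 1 (prior 1/7): the host has 3 equally likely choices, so probability 1/3; weight (1/7)·(1/3) = 1/21.
If it is in box 2 (prior 2/7): the host has 3 equally likely choices, so probability 1/3; weight (2/7)·(1/3) = 2/21.
If it is in box 3 (prior 2/21): the host opened box 3, so this case is ruled out; weight (2/21)·0 = 0.
If it is in box 4 (prior 2/7): the host has 4 equally likely choices, so probability 1/4; weight (2/7)·(1/4) = 1/14.
If it is in box 5 (prior 4/21): the host has 3 equally likely choices, so probability 1/3; weight (4/21)·(1/3) = 4/63.
The weights sum to 5/18.
So P(the gold coin in box 4 | the host opened box 3) = (1/14) / (5/18) = 9/35.

9/35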